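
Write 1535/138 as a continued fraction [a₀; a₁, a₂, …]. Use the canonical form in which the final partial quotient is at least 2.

[11; 8, 8, 2]

Run the Euclidean algorithm, recording each quotient:
1535 ÷ 138 → quotient 11, remainder 17
138 ÷ 17 → quotient 8, remainder 2
17 ÷ 2 → quotient 8, remainder 1
2 ÷ 1 → quotient 2, remainder 0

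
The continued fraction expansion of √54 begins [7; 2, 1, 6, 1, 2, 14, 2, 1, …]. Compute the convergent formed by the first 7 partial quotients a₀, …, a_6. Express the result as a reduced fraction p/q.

6959/947

Compute successive convergents:
a_0 = 7: 7/1
a_1 = 2: 15/2
a_2 = 1: 22/3
a_3 = 6: 147/20
a_4 = 1: 169/23
a_5 = 2: 485/66
a_6 = 14: 6959/947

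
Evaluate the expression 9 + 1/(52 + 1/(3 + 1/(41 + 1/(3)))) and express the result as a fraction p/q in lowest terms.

a_0 = 9: 9/1
a_1 = 52: 469/52
a_2 = 3: 1416/157
a_3 = 41: 58525/6489
a_4 = 3: 176991/19624

176991/19624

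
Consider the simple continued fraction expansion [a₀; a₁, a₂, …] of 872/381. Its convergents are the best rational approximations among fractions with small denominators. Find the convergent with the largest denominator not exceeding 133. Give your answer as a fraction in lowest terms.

a_0 = 2: 2/1  (≤ bound)
a_1 = 3: 7/3  (≤ bound)
a_2 = 2: 16/7  (≤ bound)
a_3 = 6: 103/45  (≤ bound)
a_4 = 2: 222/97  (≤ bound)
a_5 = 1: 325/142  (> 133, stop)

222/97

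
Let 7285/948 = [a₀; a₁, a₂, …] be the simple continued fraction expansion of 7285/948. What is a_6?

Apply division with remainder until the remainder is 0:
7285 = 7·948 + 649, so a_0 = 7
948 = 1·649 + 299, so a_1 = 1
649 = 2·299 + 51, so a_2 = 2
299 = 5·51 + 44, so a_3 = 5
51 = 1·44 + 7, so a_4 = 1
44 = 6·7 + 2, so a_5 = 6
7 = 3·2 + 1, so a_6 = 3

3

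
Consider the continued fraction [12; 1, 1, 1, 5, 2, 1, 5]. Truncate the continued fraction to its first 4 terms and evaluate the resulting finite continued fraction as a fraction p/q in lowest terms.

a_0 = 12: 12/1
a_1 = 1: 13/1
a_2 = 1: 25/2
a_3 = 1: 38/3

38/3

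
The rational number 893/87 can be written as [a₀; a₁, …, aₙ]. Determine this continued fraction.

[10; 3, 1, 3, 1, 1, 2]

893 ÷ 87 → quotient 10, remainder 23
87 ÷ 23 → quotient 3, remainder 18
23 ÷ 18 → quotient 1, remainder 5
18 ÷ 5 → quotient 3, remainder 3
5 ÷ 3 → quotient 1, remainder 2
3 ÷ 2 → quotient 1, remainder 1
2 ÷ 1 → quotient 2, remainder 0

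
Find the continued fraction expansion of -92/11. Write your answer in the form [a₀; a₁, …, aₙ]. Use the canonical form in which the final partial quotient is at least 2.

⌊-92/11⌋ = -9, remainder 7
⌊11/7⌋ = 1, remainder 4
⌊7/4⌋ = 1, remainder 3
⌊4/3⌋ = 1, remainder 1
⌊3/1⌋ = 3, remainder 0

[-9; 1, 1, 1, 3]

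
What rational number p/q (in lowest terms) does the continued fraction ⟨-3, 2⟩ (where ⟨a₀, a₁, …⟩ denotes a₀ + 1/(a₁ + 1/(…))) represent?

Build up convergents one term at a time:
a_0 = -3: -3/1
a_1 = 2: -5/2

-5/2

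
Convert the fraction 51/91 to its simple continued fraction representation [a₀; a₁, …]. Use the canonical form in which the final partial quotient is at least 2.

51 ÷ 91 → quotient 0, remainder 51
91 ÷ 51 → quotient 1, remainder 40
51 ÷ 40 → quotient 1, remainder 11
40 ÷ 11 → quotient 3, remainder 7
11 ÷ 7 → quotient 1, remainder 4
7 ÷ 4 → quotient 1, remainder 3
4 ÷ 3 → quotient 1, remainder 1
3 ÷ 1 → quotient 3, remainder 0

[0; 1, 1, 3, 1, 1, 1, 3]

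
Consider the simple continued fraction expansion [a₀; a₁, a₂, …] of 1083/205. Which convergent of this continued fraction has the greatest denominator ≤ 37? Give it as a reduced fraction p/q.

List convergents until the denominator exceeds the bound:
a_0 = 5: 5/1  (≤ bound)
a_1 = 3: 16/3  (≤ bound)
a_2 = 1: 21/4  (≤ bound)
a_3 = 1: 37/7  (≤ bound)
a_4 = 6: 243/46  (> 37, stop)

37/7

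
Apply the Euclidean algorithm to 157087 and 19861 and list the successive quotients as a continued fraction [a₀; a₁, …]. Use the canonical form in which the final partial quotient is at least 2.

[7; 1, 10, 36, 50]

157087 = 7·19861 + 18060, so a_0 = 7
19861 = 1·18060 + 1801, so a_1 = 1
18060 = 10·1801 + 50, so a_2 = 10
1801 = 36·50 + 1, so a_3 = 36
50 = 50·1 + 0, so a_4 = 50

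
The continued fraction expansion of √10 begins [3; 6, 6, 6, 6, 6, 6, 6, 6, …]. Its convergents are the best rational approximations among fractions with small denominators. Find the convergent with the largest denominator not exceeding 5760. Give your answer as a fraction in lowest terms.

a_0 = 3: 3/1  (≤ bound)
a_1 = 6: 19/6  (≤ bound)
a_2 = 6: 117/37  (≤ bound)
a_3 = 6: 721/228  (≤ bound)
a_4 = 6: 4443/1405  (≤ bound)
a_5 = 6: 27379/8658  (> 5760, stop)

4443/1405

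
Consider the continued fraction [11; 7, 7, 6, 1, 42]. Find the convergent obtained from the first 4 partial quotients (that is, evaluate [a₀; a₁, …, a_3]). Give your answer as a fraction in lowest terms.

Build up convergents one term at a time:
a_0 = 11: 11/1
a_1 = 7: 78/7
a_2 = 7: 557/50
a_3 = 6: 3420/307

3420/307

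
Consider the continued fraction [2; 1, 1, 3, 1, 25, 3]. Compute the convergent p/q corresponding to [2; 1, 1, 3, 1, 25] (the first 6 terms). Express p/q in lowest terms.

Use the convergent recurrence hₖ = aₖ·hₖ₋₁ + hₖ₋₂ (and likewise for the denominators kₖ):
a_0 = 2: 2/1
a_1 = 1: 3/1
a_2 = 1: 5/2
a_3 = 3: 18/7
a_4 = 1: 23/9
a_5 = 25: 593/232

593/232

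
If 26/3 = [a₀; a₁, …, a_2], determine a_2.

2

Run the Euclidean algorithm, recording each quotient:
26 = 8·3 + 2, so a_0 = 8
3 = 1·2 + 1, so a_1 = 1
2 = 2·1 + 0, so a_2 = 2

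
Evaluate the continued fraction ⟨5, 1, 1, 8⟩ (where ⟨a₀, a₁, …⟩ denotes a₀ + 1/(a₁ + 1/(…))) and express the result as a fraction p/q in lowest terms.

a_0 = 5: 5/1
a_1 = 1: 6/1
a_2 = 1: 11/2
a_3 = 8: 94/17

94/17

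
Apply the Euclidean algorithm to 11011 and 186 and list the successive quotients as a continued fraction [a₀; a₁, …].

11011 = 59·186 + 37, so a_0 = 59
186 = 5·37 + 1, so a_1 = 5
37 = 37·1 + 0, so a_2 = 37

[59; 5, 37]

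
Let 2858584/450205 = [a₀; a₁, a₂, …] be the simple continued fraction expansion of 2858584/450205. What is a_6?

2858584 ÷ 450205 → quotient 6, remainder 157354
450205 ÷ 157354 → quotient 2, remainder 135497
157354 ÷ 135497 → quotient 1, remainder 21857
135497 ÷ 21857 → quotient 6, remainder 4355
21857 ÷ 4355 → quotient 5, remainder 82
4355 ÷ 82 → quotient 53, remainder 9
82 ÷ 9 → quotient 9, remainder 1

9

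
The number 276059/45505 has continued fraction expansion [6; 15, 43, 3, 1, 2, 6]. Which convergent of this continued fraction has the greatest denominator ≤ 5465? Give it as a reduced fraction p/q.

a_0 = 6: 6/1  (≤ bound)
a_1 = 15: 91/15  (≤ bound)
a_2 = 43: 3919/646  (≤ bound)
a_3 = 3: 11848/1953  (≤ bound)
a_4 = 1: 15767/2599  (≤ bound)
a_5 = 2: 43382/7151  (> 5465, stop)

15767/2599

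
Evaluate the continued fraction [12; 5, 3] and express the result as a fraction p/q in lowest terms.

195/16

Use the convergent recurrence hₖ = aₖ·hₖ₋₁ + hₖ₋₂ (and likewise for the denominators kₖ):
a_0 = 12: 12/1
a_1 = 5: 61/5
a_2 = 3: 195/16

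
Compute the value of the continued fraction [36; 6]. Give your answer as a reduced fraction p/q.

217/6

a_0 = 36: 36/1
a_1 = 6: 217/6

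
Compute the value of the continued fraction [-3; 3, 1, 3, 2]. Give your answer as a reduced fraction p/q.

-93/34

Start with 2.
3 + 1/(2/1) = 3 + 1/2 = 7/2
1 + 1/(7/2) = 1 + 2/7 = 9/7
3 + 1/(9/7) = 3 + 7/9 = 34/9
-3 + 1/(34/9) = -3 + 9/34 = -93/34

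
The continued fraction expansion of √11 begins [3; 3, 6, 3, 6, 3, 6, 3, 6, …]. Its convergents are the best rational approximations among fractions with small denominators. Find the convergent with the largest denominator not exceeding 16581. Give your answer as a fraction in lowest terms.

25077/7561

a_0 = 3: 3/1  (≤ bound)
a_1 = 3: 10/3  (≤ bound)
a_2 = 6: 63/19  (≤ bound)
a_3 = 3: 199/60  (≤ bound)
a_4 = 6: 1257/379  (≤ bound)
a_5 = 3: 3970/1197  (≤ bound)
a_6 = 6: 25077/7561  (≤ bound)
a_7 = 3: 79201/23880  (> 16581, stop)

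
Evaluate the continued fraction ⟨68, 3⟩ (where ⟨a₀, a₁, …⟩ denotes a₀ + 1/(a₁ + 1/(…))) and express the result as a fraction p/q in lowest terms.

Start with 3.
68 + 1/(3/1) = 68 + 1/3 = 205/3

205/3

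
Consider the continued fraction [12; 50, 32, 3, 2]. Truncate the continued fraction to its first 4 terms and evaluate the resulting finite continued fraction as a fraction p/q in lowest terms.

Start with 3.
32 + 1/(3/1) = 32 + 1/3 = 97/3
50 + 1/(97/3) = 50 + 3/97 = 4853/97
12 + 1/(4853/97) = 12 + 97/4853 = 58333/4853

58333/4853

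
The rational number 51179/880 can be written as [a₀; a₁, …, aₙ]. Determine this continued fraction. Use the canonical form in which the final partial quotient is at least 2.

51179 = 58·880 + 139, so a_0 = 58
880 = 6·139 + 46, so a_1 = 6
139 = 3·46 + 1, so a_2 = 3
46 = 46·1 + 0, so a_3 = 46

[58; 6, 3, 46]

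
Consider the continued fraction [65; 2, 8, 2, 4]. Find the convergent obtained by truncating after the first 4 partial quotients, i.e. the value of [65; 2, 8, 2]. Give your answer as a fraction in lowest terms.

2357/36

Compute successive convergents:
a_0 = 65: 65/1
a_1 = 2: 131/2
a_2 = 8: 1113/17
a_3 = 2: 2357/36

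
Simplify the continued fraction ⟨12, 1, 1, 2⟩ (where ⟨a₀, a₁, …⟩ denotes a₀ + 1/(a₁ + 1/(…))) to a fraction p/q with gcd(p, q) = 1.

63/5

Start with 2.
1 + 1/(2/1) = 1 + 1/2 = 3/2
1 + 1/(3/2) = 1 + 2/3 = 5/3
12 + 1/(5/3) = 12 + 3/5 = 63/5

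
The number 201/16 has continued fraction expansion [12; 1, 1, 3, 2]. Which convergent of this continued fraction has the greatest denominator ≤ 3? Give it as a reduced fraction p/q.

25/2

a_0 = 12: 12/1  (≤ bound)
a_1 = 1: 13/1  (≤ bound)
a_2 = 1: 25/2  (≤ bound)
a_3 = 3: 88/7  (> 3, stop)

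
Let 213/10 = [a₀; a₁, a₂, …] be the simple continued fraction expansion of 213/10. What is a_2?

3

Apply division with remainder until the remainder is 0:
213 ÷ 10 → quotient 21, remainder 3
10 ÷ 3 → quotient 3, remainder 1
3 ÷ 1 → quotient 3, remainder 0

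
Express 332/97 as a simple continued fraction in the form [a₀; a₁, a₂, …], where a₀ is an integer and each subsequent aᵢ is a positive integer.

[3; 2, 2, 1, 2, 1, 3]

332 ÷ 97 → quotient 3, remainder 41
97 ÷ 41 → quotient 2, remainder 15
41 ÷ 15 → quotient 2, remainder 11
15 ÷ 11 → quotient 1, remainder 4
11 ÷ 4 → quotient 2, remainder 3
4 ÷ 3 → quotient 1, remainder 1
3 ÷ 1 → quotient 3, remainder 0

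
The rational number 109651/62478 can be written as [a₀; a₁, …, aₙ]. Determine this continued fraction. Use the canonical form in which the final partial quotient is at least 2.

[1; 1, 3, 12, 6, 52, 4]

Repeatedly divide and take the remainder:
⌊109651/62478⌋ = 1, remainder 47173
⌊62478/47173⌋ = 1, remainder 15305
⌊47173/15305⌋ = 3, remainder 1258
⌊15305/1258⌋ = 12, remainder 209
⌊1258/209⌋ = 6, remainder 4
⌊209/4⌋ = 52, remainder 1
⌊4/1⌋ = 4, remainder 0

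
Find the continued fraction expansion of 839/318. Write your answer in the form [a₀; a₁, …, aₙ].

[2; 1, 1, 1, 3, 3, 1, 6]

839 = 2·318 + 203, so a_0 = 2
318 = 1·203 + 115, so a_1 = 1
203 = 1·115 + 88, so a_2 = 1
115 = 1·88 + 27, so a_3 = 1
88 = 3·27 + 7, so a_4 = 3
27 = 3·7 + 6, so a_5 = 3
7 = 1·6 + 1, so a_6 = 1
6 = 6·1 + 0, so a_7 = 6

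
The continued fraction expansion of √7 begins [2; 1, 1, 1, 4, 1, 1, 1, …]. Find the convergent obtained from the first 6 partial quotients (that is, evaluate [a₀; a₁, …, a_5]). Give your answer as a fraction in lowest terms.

45/17

Compute successive convergents:
a_0 = 2: 2/1
a_1 = 1: 3/1
a_2 = 1: 5/2
a_3 = 1: 8/3
a_4 = 4: 37/14
a_5 = 1: 45/17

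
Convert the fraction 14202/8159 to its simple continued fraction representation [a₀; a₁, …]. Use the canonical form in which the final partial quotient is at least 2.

[1; 1, 2, 1, 5, 1, 15, 19]

14202 ÷ 8159 → quotient 1, remainder 6043
8159 ÷ 6043 → quotient 1, remainder 2116
6043 ÷ 2116 → quotient 2, remainder 1811
2116 ÷ 1811 → quotient 1, remainder 305
1811 ÷ 305 → quotient 5, remainder 286
305 ÷ 286 → quotient 1, remainder 19
286 ÷ 19 → quotient 15, remainder 1
19 ÷ 1 → quotient 19, remainder 0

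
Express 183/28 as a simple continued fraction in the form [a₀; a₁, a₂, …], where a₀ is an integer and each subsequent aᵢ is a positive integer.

[6; 1, 1, 6, 2]

Run the Euclidean algorithm, recording each quotient:
183 ÷ 28 → quotient 6, remainder 15
28 ÷ 15 → quotient 1, remainder 13
15 ÷ 13 → quotient 1, remainder 2
13 ÷ 2 → quotient 6, remainder 1
2 ÷ 1 → quotient 2, remainder 0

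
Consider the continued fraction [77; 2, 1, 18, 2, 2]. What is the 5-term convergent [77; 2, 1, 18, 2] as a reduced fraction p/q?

Collapse the nested fraction from the inside out:
Start with 2.
18 + 1/(2/1) = 18 + 1/2 = 37/2
1 + 1/(37/2) = 1 + 2/37 = 39/37
2 + 1/(39/37) = 2 + 37/39 = 115/39
77 + 1/(115/39) = 77 + 39/115 = 8894/115

8894/115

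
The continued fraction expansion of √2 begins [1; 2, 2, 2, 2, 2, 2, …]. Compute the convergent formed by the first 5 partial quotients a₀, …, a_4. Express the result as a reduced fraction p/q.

Start with 2.
2 + 1/(2/1) = 2 + 1/2 = 5/2
2 + 1/(5/2) = 2 + 2/5 = 12/5
2 + 1/(12/5) = 2 + 5/12 = 29/12
1 + 1/(29/12) = 1 + 12/29 = 41/29

41/29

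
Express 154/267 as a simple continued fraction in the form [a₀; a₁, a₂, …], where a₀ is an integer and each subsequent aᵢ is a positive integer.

Repeatedly divide and take the remainder:
154 ÷ 267 → quotient 0, remainder 154
267 ÷ 154 → quotient 1, remainder 113
154 ÷ 113 → quotient 1, remainder 41
113 ÷ 41 → quotient 2, remainder 31
41 ÷ 31 → quotient 1, remainder 10
31 ÷ 10 → quotient 3, remainder 1
10 ÷ 1 → quotient 10, remainder 0

[0; 1, 1, 2, 1, 3, 10]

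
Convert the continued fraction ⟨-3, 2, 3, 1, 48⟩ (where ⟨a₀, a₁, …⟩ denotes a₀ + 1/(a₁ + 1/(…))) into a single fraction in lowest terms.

Start with 48.
1 + 1/(48/1) = 1 + 1/48 = 49/48
3 + 1/(49/48) = 3 + 48/49 = 195/49
2 + 1/(195/49) = 2 + 49/195 = 439/195
-3 + 1/(439/195) = -3 + 195/439 = -1122/439

-1122/439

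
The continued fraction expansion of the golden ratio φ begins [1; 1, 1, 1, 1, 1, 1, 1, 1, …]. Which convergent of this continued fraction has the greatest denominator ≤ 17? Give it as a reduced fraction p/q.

a_0 = 1: 1/1  (≤ bound)
a_1 = 1: 2/1  (≤ bound)
a_2 = 1: 3/2  (≤ bound)
a_3 = 1: 5/3  (≤ bound)
a_4 = 1: 8/5  (≤ bound)
a_5 = 1: 13/8  (≤ bound)
a_6 = 1: 21/13  (≤ bound)
a_7 = 1: 34/21  (> 17, stop)

21/13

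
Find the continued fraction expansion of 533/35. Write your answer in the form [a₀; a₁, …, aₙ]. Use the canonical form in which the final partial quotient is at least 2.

533 ÷ 35 → quotient 15, remainder 8
35 ÷ 8 → quotient 4, remainder 3
8 ÷ 3 → quotient 2, remainder 2
3 ÷ 2 → quotient 1, remainder 1
2 ÷ 1 → quotient 2, remainder 0

[15; 4, 2, 1, 2]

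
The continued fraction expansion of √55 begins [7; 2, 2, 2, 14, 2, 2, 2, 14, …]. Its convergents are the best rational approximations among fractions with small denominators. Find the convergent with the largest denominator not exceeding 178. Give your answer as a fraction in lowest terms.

a_0 = 7: 7/1  (≤ bound)
a_1 = 2: 15/2  (≤ bound)
a_2 = 2: 37/5  (≤ bound)
a_3 = 2: 89/12  (≤ bound)
a_4 = 14: 1283/173  (≤ bound)
a_5 = 2: 2655/358  (> 178, stop)

1283/173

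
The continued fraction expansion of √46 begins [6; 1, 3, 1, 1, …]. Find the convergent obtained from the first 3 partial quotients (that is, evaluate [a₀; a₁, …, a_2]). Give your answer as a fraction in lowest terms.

a_0 = 6: 6/1
a_1 = 1: 7/1
a_2 = 3: 27/4

27/4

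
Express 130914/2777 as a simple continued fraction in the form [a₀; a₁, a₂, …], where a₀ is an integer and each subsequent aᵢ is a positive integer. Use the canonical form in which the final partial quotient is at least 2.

Run the Euclidean algorithm, recording each quotient:
130914 = 47·2777 + 395, so a_0 = 47
2777 = 7·395 + 12, so a_1 = 7
395 = 32·12 + 11, so a_2 = 32
12 = 1·11 + 1, so a_3 = 1
11 = 11·1 + 0, so a_4 = 11

[47; 7, 32, 1, 11]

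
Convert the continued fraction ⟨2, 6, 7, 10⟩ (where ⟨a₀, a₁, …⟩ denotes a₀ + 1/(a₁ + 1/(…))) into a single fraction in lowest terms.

Use the convergent recurrence hₖ = aₖ·hₖ₋₁ + hₖ₋₂ (and likewise for the denominators kₖ):
a_0 = 2: 2/1
a_1 = 6: 13/6
a_2 = 7: 93/43
a_3 = 10: 943/436

943/436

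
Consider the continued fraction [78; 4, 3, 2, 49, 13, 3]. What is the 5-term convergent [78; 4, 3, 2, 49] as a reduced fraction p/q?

116020/1483

Collapse the nested fraction from the inside out:
Start with 49.
2 + 1/(49/1) = 2 + 1/49 = 99/49
3 + 1/(99/49) = 3 + 49/99 = 346/99
4 + 1/(346/99) = 4 + 99/346 = 1483/346
78 + 1/(1483/346) = 78 + 346/1483 = 116020/1483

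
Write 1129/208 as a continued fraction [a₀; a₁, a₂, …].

Run the Euclidean algorithm, recording each quotient:
⌊1129/208⌋ = 5, remainder 89
⌊208/89⌋ = 2, remainder 30
⌊89/30⌋ = 2, remainder 29
⌊30/29⌋ = 1, remainder 1
⌊29/1⌋ = 29, remainder 0

[5; 2, 2, 1, 29]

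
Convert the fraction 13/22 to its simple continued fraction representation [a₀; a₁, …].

[0; 1, 1, 2, 4]

⌊13/22⌋ = 0, remainder 13
⌊22/13⌋ = 1, remainder 9
⌊13/9⌋ = 1, remainder 4
⌊9/4⌋ = 2, remainder 1
⌊4/1⌋ = 4, remainder 0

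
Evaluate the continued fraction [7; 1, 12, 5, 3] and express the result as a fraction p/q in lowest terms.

a_0 = 7: 7/1
a_1 = 1: 8/1
a_2 = 12: 103/13
a_3 = 5: 523/66
a_4 = 3: 1672/211

1672/211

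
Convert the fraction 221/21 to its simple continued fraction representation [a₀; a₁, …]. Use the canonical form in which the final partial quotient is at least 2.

[10; 1, 1, 10]

221 ÷ 21 → quotient 10, remainder 11
21 ÷ 11 → quotient 1, remainder 10
11 ÷ 10 → quotient 1, remainder 1
10 ÷ 1 → quotient 10, remainder 0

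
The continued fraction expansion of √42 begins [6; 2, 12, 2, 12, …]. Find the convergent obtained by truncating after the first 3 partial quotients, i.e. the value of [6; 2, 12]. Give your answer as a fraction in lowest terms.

Work from the innermost term outward:
Start with 12.
2 + 1/(12/1) = 2 + 1/12 = 25/12
6 + 1/(25/12) = 6 + 12/25 = 162/25

162/25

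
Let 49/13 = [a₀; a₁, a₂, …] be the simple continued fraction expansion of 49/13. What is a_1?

1

Run the Euclidean algorithm, recording each quotient:
49 = 3·13 + 10, so a_0 = 3
13 = 1·10 + 3, so a_1 = 1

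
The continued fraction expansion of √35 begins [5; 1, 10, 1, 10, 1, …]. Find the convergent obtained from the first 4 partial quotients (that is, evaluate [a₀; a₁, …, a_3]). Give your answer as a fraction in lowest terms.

a_0 = 5: 5/1
a_1 = 1: 6/1
a_2 = 10: 65/11
a_3 = 1: 71/12

71/12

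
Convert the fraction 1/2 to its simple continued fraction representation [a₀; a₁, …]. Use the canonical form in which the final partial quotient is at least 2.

[0; 2]

⌊1/2⌋ = 0, remainder 1
⌊2/1⌋ = 2, remainder 0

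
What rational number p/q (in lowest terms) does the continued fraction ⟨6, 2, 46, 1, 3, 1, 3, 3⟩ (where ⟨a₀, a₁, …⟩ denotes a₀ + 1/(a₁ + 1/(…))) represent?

a_0 = 6: 6/1
a_1 = 2: 13/2
a_2 = 46: 604/93
a_3 = 1: 617/95
a_4 = 3: 2455/378
a_5 = 1: 3072/473
a_6 = 3: 11671/1797
a_7 = 3: 38085/5864

38085/5864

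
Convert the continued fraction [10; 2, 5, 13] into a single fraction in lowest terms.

Build up convergents one term at a time:
a_0 = 10: 10/1
a_1 = 2: 21/2
a_2 = 5: 115/11
a_3 = 13: 1516/145

1516/145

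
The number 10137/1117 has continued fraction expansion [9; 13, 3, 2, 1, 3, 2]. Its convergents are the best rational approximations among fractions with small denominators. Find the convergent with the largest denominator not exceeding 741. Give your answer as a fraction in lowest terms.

a_0 = 9: 9/1  (≤ bound)
a_1 = 13: 118/13  (≤ bound)
a_2 = 3: 363/40  (≤ bound)
a_3 = 2: 844/93  (≤ bound)
a_4 = 1: 1207/133  (≤ bound)
a_5 = 3: 4465/492  (≤ bound)
a_6 = 2: 10137/1117  (> 741, stop)

4465/492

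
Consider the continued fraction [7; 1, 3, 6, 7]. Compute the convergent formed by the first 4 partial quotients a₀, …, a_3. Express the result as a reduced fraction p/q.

Start with 6.
3 + 1/(6/1) = 3 + 1/6 = 19/6
1 + 1/(19/6) = 1 + 6/19 = 25/19
7 + 1/(25/19) = 7 + 19/25 = 194/25

194/25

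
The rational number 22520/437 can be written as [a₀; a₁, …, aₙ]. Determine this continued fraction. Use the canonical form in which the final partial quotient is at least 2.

[51; 1, 1, 7, 29]

⌊22520/437⌋ = 51, remainder 233
⌊437/233⌋ = 1, remainder 204
⌊233/204⌋ = 1, remainder 29
⌊204/29⌋ = 7, remainder 1
⌊29/1⌋ = 29, remainder 0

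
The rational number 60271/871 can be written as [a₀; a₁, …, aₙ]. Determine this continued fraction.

Apply division with remainder until the remainder is 0:
60271 ÷ 871 → quotient 69, remainder 172
871 ÷ 172 → quotient 5, remainder 11
172 ÷ 11 → quotient 15, remainder 7
11 ÷ 7 → quotient 1, remainder 4
7 ÷ 4 → quotient 1, remainder 3
4 ÷ 3 → quotient 1, remainder 1
3 ÷ 1 → quotient 3, remainder 0

[69; 5, 15, 1, 1, 1, 3]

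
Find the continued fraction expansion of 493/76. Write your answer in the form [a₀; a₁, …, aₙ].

[6; 2, 18, 2]

⌊493/76⌋ = 6, remainder 37
⌊76/37⌋ = 2, remainder 2
⌊37/2⌋ = 18, remainder 1
⌊2/1⌋ = 2, remainder 0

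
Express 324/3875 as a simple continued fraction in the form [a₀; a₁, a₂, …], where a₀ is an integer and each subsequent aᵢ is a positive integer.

324 = 0·3875 + 324, so a_0 = 0
3875 = 11·324 + 311, so a_1 = 11
324 = 1·311 + 13, so a_2 = 1
311 = 23·13 + 12, so a_3 = 23
13 = 1·12 + 1, so a_4 = 1
12 = 12·1 + 0, so a_5 = 12

[0; 11, 1, 23, 1, 12]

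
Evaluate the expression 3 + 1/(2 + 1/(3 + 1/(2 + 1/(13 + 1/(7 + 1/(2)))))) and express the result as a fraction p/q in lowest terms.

Start with 2.
7 + 1/(2/1) = 7 + 1/2 = 15/2
13 + 1/(15/2) = 13 + 2/15 = 197/15
2 + 1/(197/15) = 2 + 15/197 = 409/197
3 + 1/(409/197) = 3 + 197/409 = 1424/409
2 + 1/(1424/409) = 2 + 409/1424 = 3257/1424
3 + 1/(3257/1424) = 3 + 1424/3257 = 11195/3257

11195/3257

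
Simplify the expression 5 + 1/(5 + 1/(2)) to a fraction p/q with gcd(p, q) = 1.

Start with 2.
5 + 1/(2/1) = 5 + 1/2 = 11/2
5 + 1/(11/2) = 5 + 2/11 = 57/11

57/11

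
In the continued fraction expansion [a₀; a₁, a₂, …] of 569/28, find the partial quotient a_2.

Apply division with remainder until the remainder is 0:
569 ÷ 28 → quotient 20, remainder 9
28 ÷ 9 → quotient 3, remainder 1
9 ÷ 1 → quotient 9, remainder 0

9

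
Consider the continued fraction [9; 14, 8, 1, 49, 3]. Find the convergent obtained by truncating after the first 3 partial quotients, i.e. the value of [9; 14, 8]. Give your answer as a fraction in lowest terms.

Compute successive convergents:
a_0 = 9: 9/1
a_1 = 14: 127/14
a_2 = 8: 1025/113

1025/113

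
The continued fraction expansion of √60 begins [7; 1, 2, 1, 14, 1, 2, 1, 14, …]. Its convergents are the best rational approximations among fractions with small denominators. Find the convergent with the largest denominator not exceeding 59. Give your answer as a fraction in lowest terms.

List convergents until the denominator exceeds the bound:
a_0 = 7: 7/1  (≤ bound)
a_1 = 1: 8/1  (≤ bound)
a_2 = 2: 23/3  (≤ bound)
a_3 = 1: 31/4  (≤ bound)
a_4 = 14: 457/59  (≤ bound)
a_5 = 1: 488/63  (> 59, stop)

457/59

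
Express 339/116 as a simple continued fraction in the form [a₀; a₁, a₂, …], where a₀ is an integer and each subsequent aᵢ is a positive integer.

[2; 1, 11, 1, 8]

⌊339/116⌋ = 2, remainder 107
⌊116/107⌋ = 1, remainder 9
⌊107/9⌋ = 11, remainder 8
⌊9/8⌋ = 1, remainder 1
⌊8/1⌋ = 8, remainder 0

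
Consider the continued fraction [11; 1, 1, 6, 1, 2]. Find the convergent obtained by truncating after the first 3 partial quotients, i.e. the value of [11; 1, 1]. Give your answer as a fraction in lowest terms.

Start with 1.
1 + 1/(1/1) = 1 + 1/1 = 2/1
11 + 1/(2/1) = 11 + 1/2 = 23/2

23/2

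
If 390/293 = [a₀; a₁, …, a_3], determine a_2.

48

⌊390/293⌋ = 1, remainder 97
⌊293/97⌋ = 3, remainder 2
⌊97/2⌋ = 48, remainder 1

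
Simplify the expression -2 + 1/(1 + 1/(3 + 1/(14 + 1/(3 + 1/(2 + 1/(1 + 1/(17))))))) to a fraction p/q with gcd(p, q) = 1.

-12832/10301

Start with 17.
1 + 1/(17/1) = 1 + 1/17 = 18/17
2 + 1/(18/17) = 2 + 17/18 = 53/18
3 + 1/(53/18) = 3 + 18/53 = 177/53
14 + 1/(177/53) = 14 + 53/177 = 2531/177
3 + 1/(2531/177) = 3 + 177/2531 = 7770/2531
1 + 1/(7770/2531) = 1 + 2531/7770 = 10301/7770
-2 + 1/(10301/7770) = -2 + 7770/10301 = -12832/10301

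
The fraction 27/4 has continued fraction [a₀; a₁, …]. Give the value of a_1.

1

Apply division with remainder until the remainder is 0:
27 ÷ 4 → quotient 6, remainder 3
4 ÷ 3 → quotient 1, remainder 1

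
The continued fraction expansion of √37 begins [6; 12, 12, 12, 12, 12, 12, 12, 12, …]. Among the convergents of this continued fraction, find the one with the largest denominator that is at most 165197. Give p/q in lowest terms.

a_0 = 6: 6/1  (≤ bound)
a_1 = 12: 73/12  (≤ bound)
a_2 = 12: 882/145  (≤ bound)
a_3 = 12: 10657/1752  (≤ bound)
a_4 = 12: 128766/21169  (≤ bound)
a_5 = 12: 1555849/255780  (> 165197, stop)

128766/21169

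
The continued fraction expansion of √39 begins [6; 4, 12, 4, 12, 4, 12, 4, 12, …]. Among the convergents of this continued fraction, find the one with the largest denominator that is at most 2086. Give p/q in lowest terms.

a_0 = 6: 6/1  (≤ bound)
a_1 = 4: 25/4  (≤ bound)
a_2 = 12: 306/49  (≤ bound)
a_3 = 4: 1249/200  (≤ bound)
a_4 = 12: 15294/2449  (> 2086, stop)

1249/200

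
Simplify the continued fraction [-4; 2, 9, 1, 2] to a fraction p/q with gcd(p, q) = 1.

-215/61

Starting at the tail and folding back:
Start with 2.
1 + 1/(2/1) = 1 + 1/2 = 3/2
9 + 1/(3/2) = 9 + 2/3 = 29/3
2 + 1/(29/3) = 2 + 3/29 = 61/29
-4 + 1/(61/29) = -4 + 29/61 = -215/61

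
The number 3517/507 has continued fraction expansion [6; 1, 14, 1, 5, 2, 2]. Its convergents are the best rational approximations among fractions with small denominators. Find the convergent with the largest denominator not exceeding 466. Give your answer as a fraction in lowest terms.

List convergents until the denominator exceeds the bound:
a_0 = 6: 6/1  (≤ bound)
a_1 = 1: 7/1  (≤ bound)
a_2 = 14: 104/15  (≤ bound)
a_3 = 1: 111/16  (≤ bound)
a_4 = 5: 659/95  (≤ bound)
a_5 = 2: 1429/206  (≤ bound)
a_6 = 2: 3517/507  (> 466, stop)

1429/206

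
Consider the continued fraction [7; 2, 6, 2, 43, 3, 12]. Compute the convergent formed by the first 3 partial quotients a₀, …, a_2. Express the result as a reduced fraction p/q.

97/13

Use the convergent recurrence hₖ = aₖ·hₖ₋₁ + hₖ₋₂ (and likewise for the denominators kₖ):
a_0 = 7: 7/1
a_1 = 2: 15/2
a_2 = 6: 97/13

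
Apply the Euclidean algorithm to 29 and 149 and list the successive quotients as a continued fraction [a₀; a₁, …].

[0; 5, 7, 4]

29 ÷ 149 → quotient 0, remainder 29
149 ÷ 29 → quotient 5, remainder 4
29 ÷ 4 → quotient 7, remainder 1
4 ÷ 1 → quotient 4, remainder 0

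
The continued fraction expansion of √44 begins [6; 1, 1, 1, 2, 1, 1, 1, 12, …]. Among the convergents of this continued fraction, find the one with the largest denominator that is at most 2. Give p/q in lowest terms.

List convergents until the denominator exceeds the bound:
a_0 = 6: 6/1  (≤ bound)
a_1 = 1: 7/1  (≤ bound)
a_2 = 1: 13/2  (≤ bound)
a_3 = 1: 20/3  (> 2, stop)

13/2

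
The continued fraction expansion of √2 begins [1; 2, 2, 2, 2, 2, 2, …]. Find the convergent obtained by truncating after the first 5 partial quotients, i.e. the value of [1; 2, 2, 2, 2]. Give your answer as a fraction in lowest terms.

41/29

Starting at the tail and folding back:
Start with 2.
2 + 1/(2/1) = 2 + 1/2 = 5/2
2 + 1/(5/2) = 2 + 2/5 = 12/5
2 + 1/(12/5) = 2 + 5/12 = 29/12
1 + 1/(29/12) = 1 + 12/29 = 41/29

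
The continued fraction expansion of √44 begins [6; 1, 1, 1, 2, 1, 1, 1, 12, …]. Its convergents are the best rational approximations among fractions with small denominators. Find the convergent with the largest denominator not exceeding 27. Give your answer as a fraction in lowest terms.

a_0 = 6: 6/1  (≤ bound)
a_1 = 1: 7/1  (≤ bound)
a_2 = 1: 13/2  (≤ bound)
a_3 = 1: 20/3  (≤ bound)
a_4 = 2: 53/8  (≤ bound)
a_5 = 1: 73/11  (≤ bound)
a_6 = 1: 126/19  (≤ bound)
a_7 = 1: 199/30  (> 27, stop)

126/19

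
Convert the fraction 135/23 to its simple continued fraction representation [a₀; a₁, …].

Apply division with remainder until the remainder is 0:
135 ÷ 23 → quotient 5, remainder 20
23 ÷ 20 → quotient 1, remainder 3
20 ÷ 3 → quotient 6, remainder 2
3 ÷ 2 → quotient 1, remainder 1
2 ÷ 1 → quotient 2, remainder 0

[5; 1, 6, 1, 2]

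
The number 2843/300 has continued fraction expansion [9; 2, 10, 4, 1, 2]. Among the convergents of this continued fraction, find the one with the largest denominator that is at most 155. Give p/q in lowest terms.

a_0 = 9: 9/1  (≤ bound)
a_1 = 2: 19/2  (≤ bound)
a_2 = 10: 199/21  (≤ bound)
a_3 = 4: 815/86  (≤ bound)
a_4 = 1: 1014/107  (≤ bound)
a_5 = 2: 2843/300  (> 155, stop)

1014/107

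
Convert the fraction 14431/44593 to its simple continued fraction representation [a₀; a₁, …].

14431 = 0·44593 + 14431, so a_0 = 0
44593 = 3·14431 + 1300, so a_1 = 3
14431 = 11·1300 + 131, so a_2 = 11
1300 = 9·131 + 121, so a_3 = 9
131 = 1·121 + 10, so a_4 = 1
121 = 12·10 + 1, so a_5 = 12
10 = 10·1 + 0, so a_6 = 10

[0; 3, 11, 9, 1, 12, 10]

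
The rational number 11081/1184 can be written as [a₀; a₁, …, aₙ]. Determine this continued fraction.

Run the Euclidean algorithm, recording each quotient:
11081 = 9·1184 + 425, so a_0 = 9
1184 = 2·425 + 334, so a_1 = 2
425 = 1·334 + 91, so a_2 = 1
334 = 3·91 + 61, so a_3 = 3
91 = 1·61 + 30, so a_4 = 1
61 = 2·30 + 1, so a_5 = 2
30 = 30·1 + 0, so a_6 = 30

[9; 2, 1, 3, 1, 2, 30]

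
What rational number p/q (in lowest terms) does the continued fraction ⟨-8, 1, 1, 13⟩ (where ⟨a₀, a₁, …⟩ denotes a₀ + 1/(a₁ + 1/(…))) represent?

Build up convergents one term at a time:
a_0 = -8: -8/1
a_1 = 1: -7/1
a_2 = 1: -15/2
a_3 = 13: -202/27

-202/27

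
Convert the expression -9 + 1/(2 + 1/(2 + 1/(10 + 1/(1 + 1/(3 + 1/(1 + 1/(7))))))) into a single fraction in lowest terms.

a_0 = -9: -9/1
a_1 = 2: -17/2
a_2 = 2: -43/5
a_3 = 10: -447/52
a_4 = 1: -490/57
a_5 = 3: -1917/223
a_6 = 1: -2407/280
a_7 = 7: -18766/2183

-18766/2183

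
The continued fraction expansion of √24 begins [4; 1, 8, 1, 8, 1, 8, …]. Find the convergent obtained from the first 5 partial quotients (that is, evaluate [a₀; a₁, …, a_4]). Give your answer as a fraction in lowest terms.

a_0 = 4: 4/1
a_1 = 1: 5/1
a_2 = 8: 44/9
a_3 = 1: 49/10
a_4 = 8: 436/89

436/89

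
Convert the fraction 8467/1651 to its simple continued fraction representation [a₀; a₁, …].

[5; 7, 1, 3, 1, 2, 2, 6]

⌊8467/1651⌋ = 5, remainder 212
⌊1651/212⌋ = 7, remainder 167
⌊212/167⌋ = 1, remainder 45
⌊167/45⌋ = 3, remainder 32
⌊45/32⌋ = 1, remainder 13
⌊32/13⌋ = 2, remainder 6
⌊13/6⌋ = 2, remainder 1
⌊6/1⌋ = 6, remainder 0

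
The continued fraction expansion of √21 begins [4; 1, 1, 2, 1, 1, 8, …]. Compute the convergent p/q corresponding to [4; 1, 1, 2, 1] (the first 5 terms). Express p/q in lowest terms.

32/7

Build up convergents one term at a time:
a_0 = 4: 4/1
a_1 = 1: 5/1
a_2 = 1: 9/2
a_3 = 2: 23/5
a_4 = 1: 32/7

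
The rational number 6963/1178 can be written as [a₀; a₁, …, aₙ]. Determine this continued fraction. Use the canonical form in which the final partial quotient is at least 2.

6963 = 5·1178 + 1073, so a_0 = 5
1178 = 1·1073 + 105, so a_1 = 1
1073 = 10·105 + 23, so a_2 = 10
105 = 4·23 + 13, so a_3 = 4
23 = 1·13 + 10, so a_4 = 1
13 = 1·10 + 3, so a_5 = 1
10 = 3·3 + 1, so a_6 = 3
3 = 3·1 + 0, so a_7 = 3

[5; 1, 10, 4, 1, 1, 3, 3]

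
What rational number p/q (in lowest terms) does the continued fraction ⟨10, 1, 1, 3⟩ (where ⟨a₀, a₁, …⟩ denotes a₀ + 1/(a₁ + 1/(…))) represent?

74/7

Start with 3.
1 + 1/(3/1) = 1 + 1/3 = 4/3
1 + 1/(4/3) = 1 + 3/4 = 7/4
10 + 1/(7/4) = 10 + 4/7 = 74/7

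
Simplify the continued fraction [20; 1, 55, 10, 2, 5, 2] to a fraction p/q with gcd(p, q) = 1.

295429/14080

Build up convergents one term at a time:
a_0 = 20: 20/1
a_1 = 1: 21/1
a_2 = 55: 1175/56
a_3 = 10: 11771/561
a_4 = 2: 24717/1178
a_5 = 5: 135356/6451
a_6 = 2: 295429/14080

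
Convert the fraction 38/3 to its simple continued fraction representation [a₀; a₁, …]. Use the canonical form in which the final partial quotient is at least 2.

[12; 1, 2]

⌊38/3⌋ = 12, remainder 2
⌊3/2⌋ = 1, remainder 1
⌊2/1⌋ = 2, remainder 0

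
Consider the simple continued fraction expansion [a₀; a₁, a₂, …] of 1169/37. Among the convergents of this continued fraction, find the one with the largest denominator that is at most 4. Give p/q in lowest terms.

a_0 = 31: 31/1  (≤ bound)
a_1 = 1: 32/1  (≤ bound)
a_2 = 1: 63/2  (≤ bound)
a_3 = 2: 158/5  (> 4, stop)

63/2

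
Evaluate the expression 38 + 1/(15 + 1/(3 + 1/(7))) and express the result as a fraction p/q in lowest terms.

12828/337

Build up convergents one term at a time:
a_0 = 38: 38/1
a_1 = 15: 571/15
a_2 = 3: 1751/46
a_3 = 7: 12828/337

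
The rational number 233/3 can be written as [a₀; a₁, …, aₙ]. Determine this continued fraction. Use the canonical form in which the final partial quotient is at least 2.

[77; 1, 2]

⌊233/3⌋ = 77, remainder 2
⌊3/2⌋ = 1, remainder 1
⌊2/1⌋ = 2, remainder 0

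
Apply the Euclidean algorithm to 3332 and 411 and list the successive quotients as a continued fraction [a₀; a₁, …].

[8; 9, 2, 1, 14]

Repeatedly divide and take the remainder:
3332 ÷ 411 → quotient 8, remainder 44
411 ÷ 44 → quotient 9, remainder 15
44 ÷ 15 → quotient 2, remainder 14
15 ÷ 14 → quotient 1, remainder 1
14 ÷ 1 → quotient 14, remainder 0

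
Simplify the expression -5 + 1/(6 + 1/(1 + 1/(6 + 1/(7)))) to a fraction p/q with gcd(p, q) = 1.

Collapse the nested fraction from the inside out:
Start with 7.
6 + 1/(7/1) = 6 + 1/7 = 43/7
1 + 1/(43/7) = 1 + 7/43 = 50/43
6 + 1/(50/43) = 6 + 43/50 = 343/50
-5 + 1/(343/50) = -5 + 50/343 = -1665/343

-1665/343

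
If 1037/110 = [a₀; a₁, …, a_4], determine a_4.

⌊1037/110⌋ = 9, remainder 47
⌊110/47⌋ = 2, remainder 16
⌊47/16⌋ = 2, remainder 15
⌊16/15⌋ = 1, remainder 1
⌊15/1⌋ = 15, remainder 0

15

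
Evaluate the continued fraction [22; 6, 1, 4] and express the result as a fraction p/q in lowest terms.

Starting at the tail and folding back:
Start with 4.
1 + 1/(4/1) = 1 + 1/4 = 5/4
6 + 1/(5/4) = 6 + 4/5 = 34/5
22 + 1/(34/5) = 22 + 5/34 = 753/34

753/34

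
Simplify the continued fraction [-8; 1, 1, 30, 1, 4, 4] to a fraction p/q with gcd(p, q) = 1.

Start with 4.
4 + 1/(4/1) = 4 + 1/4 = 17/4
1 + 1/(17/4) = 1 + 4/17 = 21/17
30 + 1/(21/17) = 30 + 17/21 = 647/21
1 + 1/(647/21) = 1 + 21/647 = 668/647
1 + 1/(668/647) = 1 + 647/668 = 1315/668
-8 + 1/(1315/668) = -8 + 668/1315 = -9852/1315

-9852/1315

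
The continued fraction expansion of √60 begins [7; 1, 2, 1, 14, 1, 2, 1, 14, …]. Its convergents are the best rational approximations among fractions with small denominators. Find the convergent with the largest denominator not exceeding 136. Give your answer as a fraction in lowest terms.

a_0 = 7: 7/1  (≤ bound)
a_1 = 1: 8/1  (≤ bound)
a_2 = 2: 23/3  (≤ bound)
a_3 = 1: 31/4  (≤ bound)
a_4 = 14: 457/59  (≤ bound)
a_5 = 1: 488/63  (≤ bound)
a_6 = 2: 1433/185  (> 136, stop)

488/63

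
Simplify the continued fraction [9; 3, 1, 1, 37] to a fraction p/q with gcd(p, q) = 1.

Build up convergents one term at a time:
a_0 = 9: 9/1
a_1 = 3: 28/3
a_2 = 1: 37/4
a_3 = 1: 65/7
a_4 = 37: 2442/263

2442/263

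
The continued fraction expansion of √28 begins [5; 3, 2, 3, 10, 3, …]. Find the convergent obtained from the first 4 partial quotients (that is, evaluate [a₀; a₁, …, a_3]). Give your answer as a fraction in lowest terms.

127/24

a_0 = 5: 5/1
a_1 = 3: 16/3
a_2 = 2: 37/7
a_3 = 3: 127/24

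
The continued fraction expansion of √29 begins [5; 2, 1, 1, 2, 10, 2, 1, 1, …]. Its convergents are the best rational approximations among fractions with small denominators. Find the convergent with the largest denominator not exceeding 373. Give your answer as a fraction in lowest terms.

1524/283

a_0 = 5: 5/1  (≤ bound)
a_1 = 2: 11/2  (≤ bound)
a_2 = 1: 16/3  (≤ bound)
a_3 = 1: 27/5  (≤ bound)
a_4 = 2: 70/13  (≤ bound)
a_5 = 10: 727/135  (≤ bound)
a_6 = 2: 1524/283  (≤ bound)
a_7 = 1: 2251/418  (> 373, stop)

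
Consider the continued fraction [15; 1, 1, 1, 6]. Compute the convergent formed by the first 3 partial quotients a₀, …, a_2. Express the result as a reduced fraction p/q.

Collapse the nested fraction from the inside out:
Start with 1.
1 + 1/(1/1) = 1 + 1/1 = 2/1
15 + 1/(2/1) = 15 + 1/2 = 31/2

31/2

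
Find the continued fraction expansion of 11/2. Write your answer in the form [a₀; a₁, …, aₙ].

[5; 2]

11 ÷ 2 → quotient 5, remainder 1
2 ÷ 1 → quotient 2, remainder 0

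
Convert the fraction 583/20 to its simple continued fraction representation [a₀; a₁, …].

Run the Euclidean algorithm, recording each quotient:
583 ÷ 20 → quotient 29, remainder 3
20 ÷ 3 → quotient 6, remainder 2
3 ÷ 2 → quotient 1, remainder 1
2 ÷ 1 → quotient 2, remainder 0

[29; 6, 1, 2]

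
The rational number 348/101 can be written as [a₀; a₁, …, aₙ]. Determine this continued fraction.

⌊348/101⌋ = 3, remainder 45
⌊101/45⌋ = 2, remainder 11
⌊45/11⌋ = 4, remainder 1
⌊11/1⌋ = 11, remainder 0

[3; 2, 4, 11]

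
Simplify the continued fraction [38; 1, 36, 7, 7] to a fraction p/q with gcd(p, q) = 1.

72373/1857

Compute successive convergents:
a_0 = 38: 38/1
a_1 = 1: 39/1
a_2 = 36: 1442/37
a_3 = 7: 10133/260
a_4 = 7: 72373/1857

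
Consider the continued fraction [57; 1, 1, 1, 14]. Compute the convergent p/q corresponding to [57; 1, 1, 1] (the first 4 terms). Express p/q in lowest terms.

173/3

a_0 = 57: 57/1
a_1 = 1: 58/1
a_2 = 1: 115/2
a_3 = 1: 173/3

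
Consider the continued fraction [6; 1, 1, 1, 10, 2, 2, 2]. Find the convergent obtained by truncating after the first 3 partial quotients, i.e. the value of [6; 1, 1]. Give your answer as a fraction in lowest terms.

13/2

Build up convergents one term at a time:
a_0 = 6: 6/1
a_1 = 1: 7/1
a_2 = 1: 13/2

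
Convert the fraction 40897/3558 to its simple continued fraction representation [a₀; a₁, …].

[11; 2, 43, 1, 39]

⌊40897/3558⌋ = 11, remainder 1759
⌊3558/1759⌋ = 2, remainder 40
⌊1759/40⌋ = 43, remainder 39
⌊40/39⌋ = 1, remainder 1
⌊39/1⌋ = 39, remainder 0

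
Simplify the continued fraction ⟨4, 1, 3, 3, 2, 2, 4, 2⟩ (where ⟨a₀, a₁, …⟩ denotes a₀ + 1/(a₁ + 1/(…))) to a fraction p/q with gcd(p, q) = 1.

3418/717

Starting at the tail and folding back:
Start with 2.
4 + 1/(2/1) = 4 + 1/2 = 9/2
2 + 1/(9/2) = 2 + 2/9 = 20/9
2 + 1/(20/9) = 2 + 9/20 = 49/20
3 + 1/(49/20) = 3 + 20/49 = 167/49
3 + 1/(167/49) = 3 + 49/167 = 550/167
1 + 1/(550/167) = 1 + 167/550 = 717/550
4 + 1/(717/550) = 4 + 550/717 = 3418/717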